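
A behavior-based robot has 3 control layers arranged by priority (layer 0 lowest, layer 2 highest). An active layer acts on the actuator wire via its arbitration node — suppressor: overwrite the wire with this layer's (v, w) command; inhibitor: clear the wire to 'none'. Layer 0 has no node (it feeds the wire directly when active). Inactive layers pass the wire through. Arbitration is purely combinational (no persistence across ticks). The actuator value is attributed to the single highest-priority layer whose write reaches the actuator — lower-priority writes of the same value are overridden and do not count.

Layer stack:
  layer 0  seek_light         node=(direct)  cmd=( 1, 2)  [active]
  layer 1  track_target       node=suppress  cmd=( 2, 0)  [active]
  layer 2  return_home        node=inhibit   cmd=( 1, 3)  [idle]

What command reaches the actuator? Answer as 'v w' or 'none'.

L0 seek_light: active, feeds wire = (1, 2)
L1 track_target: active, suppressor → wire = (2, 0)
L2 return_home: idle → wire stays (2, 0)
actuator = (2, 0)

2 0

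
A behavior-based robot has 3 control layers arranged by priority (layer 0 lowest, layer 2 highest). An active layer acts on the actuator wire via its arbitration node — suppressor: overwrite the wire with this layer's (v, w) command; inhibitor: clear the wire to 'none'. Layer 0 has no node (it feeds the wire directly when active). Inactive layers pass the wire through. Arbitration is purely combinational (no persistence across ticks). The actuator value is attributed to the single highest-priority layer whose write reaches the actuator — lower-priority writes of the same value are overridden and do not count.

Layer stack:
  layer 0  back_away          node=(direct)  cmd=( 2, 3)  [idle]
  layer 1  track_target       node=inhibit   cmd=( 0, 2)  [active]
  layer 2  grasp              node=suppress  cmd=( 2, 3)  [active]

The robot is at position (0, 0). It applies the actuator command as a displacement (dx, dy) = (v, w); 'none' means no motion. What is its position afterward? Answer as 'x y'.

2 3

layer 0 (back_away) idle — none
layer 1 (track_target) active — inhibits: none
layer 2 (grasp) active — suppresses: (2, 3)
→ actuator (2, 3)
position: (0, 0) + (2, 3) = (2, 3)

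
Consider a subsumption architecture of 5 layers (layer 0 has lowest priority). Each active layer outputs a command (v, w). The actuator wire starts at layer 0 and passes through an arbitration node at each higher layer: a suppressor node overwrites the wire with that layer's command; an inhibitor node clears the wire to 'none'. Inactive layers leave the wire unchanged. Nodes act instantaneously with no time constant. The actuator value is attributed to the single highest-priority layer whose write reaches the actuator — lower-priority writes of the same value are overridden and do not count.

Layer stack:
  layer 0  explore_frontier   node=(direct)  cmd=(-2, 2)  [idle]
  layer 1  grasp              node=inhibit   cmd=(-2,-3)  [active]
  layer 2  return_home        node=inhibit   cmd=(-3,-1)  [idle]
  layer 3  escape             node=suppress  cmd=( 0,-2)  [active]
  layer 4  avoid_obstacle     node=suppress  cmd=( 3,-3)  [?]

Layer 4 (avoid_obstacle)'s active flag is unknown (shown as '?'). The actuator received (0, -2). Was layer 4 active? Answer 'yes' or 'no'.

If layer 4 is active=yes:
  actuator would be (3, -3)
If layer 4 is active=no:
  actuator would be (0, -2)
Observed (0, -2), so layer 4 was idle.

no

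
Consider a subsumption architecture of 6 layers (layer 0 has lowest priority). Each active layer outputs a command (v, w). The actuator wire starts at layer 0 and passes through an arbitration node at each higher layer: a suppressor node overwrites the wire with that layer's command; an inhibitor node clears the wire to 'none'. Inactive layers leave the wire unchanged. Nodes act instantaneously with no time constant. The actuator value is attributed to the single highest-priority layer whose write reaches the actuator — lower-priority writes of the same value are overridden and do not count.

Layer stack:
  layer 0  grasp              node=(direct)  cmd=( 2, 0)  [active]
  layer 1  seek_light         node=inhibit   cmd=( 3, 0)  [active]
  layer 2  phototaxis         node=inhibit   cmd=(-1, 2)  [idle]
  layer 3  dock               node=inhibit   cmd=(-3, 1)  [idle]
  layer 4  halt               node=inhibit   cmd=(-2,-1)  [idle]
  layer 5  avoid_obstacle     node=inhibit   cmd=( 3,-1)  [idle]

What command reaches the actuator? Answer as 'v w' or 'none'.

layer 0 (grasp) active — direct: (2, 0)
layer 1 (seek_light) active — inhibits: none
layer 2 (phototaxis) idle — unchanged: none
layer 3 (dock) idle — unchanged: none
layer 4 (halt) idle — unchanged: none
layer 5 (avoid_obstacle) idle — unchanged: none
→ actuator none

none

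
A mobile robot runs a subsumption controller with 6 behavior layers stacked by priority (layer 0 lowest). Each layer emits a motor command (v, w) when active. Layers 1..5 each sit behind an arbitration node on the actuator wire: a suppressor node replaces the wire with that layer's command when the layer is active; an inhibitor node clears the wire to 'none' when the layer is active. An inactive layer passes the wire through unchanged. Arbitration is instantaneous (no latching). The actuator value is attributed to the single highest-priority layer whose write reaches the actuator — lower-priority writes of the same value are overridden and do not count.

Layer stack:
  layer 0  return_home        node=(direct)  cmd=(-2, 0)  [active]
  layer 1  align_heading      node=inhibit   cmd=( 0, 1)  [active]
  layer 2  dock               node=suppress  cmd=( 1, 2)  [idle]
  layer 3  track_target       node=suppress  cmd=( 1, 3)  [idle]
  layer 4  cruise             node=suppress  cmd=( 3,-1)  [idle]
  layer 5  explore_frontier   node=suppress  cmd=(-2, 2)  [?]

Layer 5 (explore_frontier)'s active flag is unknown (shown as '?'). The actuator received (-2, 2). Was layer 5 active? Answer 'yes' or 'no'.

yes

If layer 5 is active=yes:
  actuator would be (-2, 2)
If layer 5 is active=no:
  actuator would be none
Observed (-2, 2), so layer 5 was active.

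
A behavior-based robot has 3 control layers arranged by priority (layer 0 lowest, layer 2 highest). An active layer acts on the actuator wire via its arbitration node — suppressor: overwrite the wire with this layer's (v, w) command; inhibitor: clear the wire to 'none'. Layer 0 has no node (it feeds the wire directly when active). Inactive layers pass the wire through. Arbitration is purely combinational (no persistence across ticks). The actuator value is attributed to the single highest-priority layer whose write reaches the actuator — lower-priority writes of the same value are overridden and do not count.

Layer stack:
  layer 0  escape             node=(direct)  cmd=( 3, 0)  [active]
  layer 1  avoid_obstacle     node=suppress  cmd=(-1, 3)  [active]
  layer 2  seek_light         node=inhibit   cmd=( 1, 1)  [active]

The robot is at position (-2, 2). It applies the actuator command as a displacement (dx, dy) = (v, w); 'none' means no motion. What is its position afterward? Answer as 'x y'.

[0] escape on; wire := (3, 0)
[1] avoid_obstacle on (suppress); wire := (-1, 3)
[2] seek_light on (inhibit); wire := none
output none
position: (-2, 2) + none = (-2, 2)

-2 2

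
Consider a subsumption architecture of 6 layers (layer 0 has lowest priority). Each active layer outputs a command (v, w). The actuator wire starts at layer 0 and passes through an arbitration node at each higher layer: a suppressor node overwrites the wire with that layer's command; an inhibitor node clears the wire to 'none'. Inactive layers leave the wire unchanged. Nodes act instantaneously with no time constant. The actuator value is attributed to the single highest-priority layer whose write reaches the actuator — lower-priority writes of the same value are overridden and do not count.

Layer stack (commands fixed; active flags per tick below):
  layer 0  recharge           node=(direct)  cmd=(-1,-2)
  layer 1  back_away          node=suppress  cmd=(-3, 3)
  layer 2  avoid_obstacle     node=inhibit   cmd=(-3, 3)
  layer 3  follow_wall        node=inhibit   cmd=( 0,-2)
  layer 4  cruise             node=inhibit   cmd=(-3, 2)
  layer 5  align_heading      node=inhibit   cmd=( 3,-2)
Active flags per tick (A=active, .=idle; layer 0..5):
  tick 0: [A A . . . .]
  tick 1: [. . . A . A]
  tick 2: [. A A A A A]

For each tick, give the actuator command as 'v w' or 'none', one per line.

-3 3
none
none

tick 0:
  layer 0 (recharge) active — direct: (-1, -2)
  layer 1 (back_away) active — suppresses: (-3, 3)
  layer 2 (avoid_obstacle) idle — unchanged: (-3, 3)
  layer 3 (follow_wall) idle — unchanged: (-3, 3)
  layer 4 (cruise) idle — unchanged: (-3, 3)
  layer 5 (align_heading) idle — unchanged: (-3, 3)
  → actuator (-3, 3)
tick 1:
  layer 0 (recharge) idle — none
  layer 1 (back_away) idle — unchanged: none
  layer 2 (avoid_obstacle) idle — unchanged: none
  layer 3 (follow_wall) active — inhibits: none
  layer 4 (cruise) idle — unchanged: none
  layer 5 (align_heading) active — inhibits: none
  → actuator none
tick 2:
  layer 0 (recharge) idle — none
  layer 1 (back_away) active — suppresses: (-3, 3)
  layer 2 (avoid_obstacle) active — inhibits: none
  layer 3 (follow_wall) active — inhibits: none
  layer 4 (cruise) active — inhibits: none
  layer 5 (align_heading) active — inhibits: none
  → actuator none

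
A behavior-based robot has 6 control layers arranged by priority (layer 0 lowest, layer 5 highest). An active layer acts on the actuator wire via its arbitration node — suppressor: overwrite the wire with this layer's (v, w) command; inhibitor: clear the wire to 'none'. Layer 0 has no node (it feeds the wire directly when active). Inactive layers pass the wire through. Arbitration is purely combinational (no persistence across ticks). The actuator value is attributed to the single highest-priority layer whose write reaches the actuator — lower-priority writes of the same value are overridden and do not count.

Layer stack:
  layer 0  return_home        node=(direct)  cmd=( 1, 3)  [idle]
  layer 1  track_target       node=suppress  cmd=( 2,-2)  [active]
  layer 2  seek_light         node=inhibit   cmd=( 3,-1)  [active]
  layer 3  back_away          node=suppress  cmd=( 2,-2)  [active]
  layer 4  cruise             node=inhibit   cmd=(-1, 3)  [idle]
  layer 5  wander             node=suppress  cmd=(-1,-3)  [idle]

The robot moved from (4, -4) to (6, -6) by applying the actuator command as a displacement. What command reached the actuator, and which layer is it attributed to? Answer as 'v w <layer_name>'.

displacement = (6, -6) − (4, -4) = (2, -2)
[0] return_home off; wire := none
[1] track_target on (suppress); wire := (2, -2)
[2] seek_light on (inhibit); wire := none
[3] back_away on (suppress); wire := (2, -2)
[4] cruise off; pass (2, -2)
[5] wander off; pass (2, -2)
output (2, -2) — from layer 3 (back_away)

2 -2 back_away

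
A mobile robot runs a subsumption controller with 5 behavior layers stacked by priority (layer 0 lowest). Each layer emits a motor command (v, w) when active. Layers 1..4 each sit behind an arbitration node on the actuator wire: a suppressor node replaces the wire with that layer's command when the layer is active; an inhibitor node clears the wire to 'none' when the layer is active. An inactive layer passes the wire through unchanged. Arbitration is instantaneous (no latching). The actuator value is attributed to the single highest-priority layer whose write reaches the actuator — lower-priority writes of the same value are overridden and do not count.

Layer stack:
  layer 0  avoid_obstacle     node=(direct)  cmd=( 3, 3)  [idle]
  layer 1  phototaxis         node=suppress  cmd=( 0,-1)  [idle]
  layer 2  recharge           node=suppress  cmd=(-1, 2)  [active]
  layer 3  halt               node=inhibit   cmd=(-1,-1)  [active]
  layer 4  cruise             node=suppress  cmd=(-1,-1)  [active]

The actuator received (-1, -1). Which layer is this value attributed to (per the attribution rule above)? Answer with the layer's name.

layer 0 (avoid_obstacle) idle — none
layer 1 (phototaxis) idle — unchanged: none
layer 2 (recharge) active — suppresses: (-1, 2)
layer 3 (halt) active — inhibits: none
layer 4 (cruise) active — suppresses: (-1, -1)
→ actuator (-1, -1)
last writer: layer 4 = cruise

cruise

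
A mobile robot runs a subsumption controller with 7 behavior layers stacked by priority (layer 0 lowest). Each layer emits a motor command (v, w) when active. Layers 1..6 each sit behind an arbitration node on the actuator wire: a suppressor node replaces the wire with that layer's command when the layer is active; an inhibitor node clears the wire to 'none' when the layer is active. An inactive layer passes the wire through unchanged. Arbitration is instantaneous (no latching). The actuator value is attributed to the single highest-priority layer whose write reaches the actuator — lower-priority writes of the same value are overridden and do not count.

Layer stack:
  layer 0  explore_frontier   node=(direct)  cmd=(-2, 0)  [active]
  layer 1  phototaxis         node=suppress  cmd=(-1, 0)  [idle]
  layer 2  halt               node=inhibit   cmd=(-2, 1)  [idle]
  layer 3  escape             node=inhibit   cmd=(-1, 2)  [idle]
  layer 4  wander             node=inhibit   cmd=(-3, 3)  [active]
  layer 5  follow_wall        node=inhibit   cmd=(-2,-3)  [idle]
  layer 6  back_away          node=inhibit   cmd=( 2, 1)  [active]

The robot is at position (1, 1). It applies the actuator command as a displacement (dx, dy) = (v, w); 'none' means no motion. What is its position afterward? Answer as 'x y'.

1 1

[0] explore_frontier on; wire := (-2, 0)
[1] phototaxis off; pass (-2, 0)
[2] halt off; pass (-2, 0)
[3] escape off; pass (-2, 0)
[4] wander on (inhibit); wire := none
[5] follow_wall off; pass none
[6] back_away on (inhibit); wire := none
output none
position: (1, 1) + none = (1, 1)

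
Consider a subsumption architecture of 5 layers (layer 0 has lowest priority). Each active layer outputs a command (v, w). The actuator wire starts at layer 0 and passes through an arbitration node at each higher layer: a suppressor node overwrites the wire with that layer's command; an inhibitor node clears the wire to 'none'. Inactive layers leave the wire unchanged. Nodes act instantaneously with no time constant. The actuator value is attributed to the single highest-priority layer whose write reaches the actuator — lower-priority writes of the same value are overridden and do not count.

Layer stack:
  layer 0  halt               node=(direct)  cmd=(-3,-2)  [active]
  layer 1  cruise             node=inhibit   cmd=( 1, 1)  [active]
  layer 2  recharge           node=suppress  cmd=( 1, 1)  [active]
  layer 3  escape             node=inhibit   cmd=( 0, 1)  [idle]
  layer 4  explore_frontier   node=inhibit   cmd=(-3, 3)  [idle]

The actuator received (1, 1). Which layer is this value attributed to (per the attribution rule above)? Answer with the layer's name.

recharge

L0 halt: active, feeds wire = (-3, -2)
L1 cruise: active, inhibitor → wire = none
L2 recharge: active, suppressor → wire = (1, 1)
L3 escape: idle → wire stays (1, 1)
L4 explore_frontier: idle → wire stays (1, 1)
actuator = (1, 1)
last writer: layer 2 = recharge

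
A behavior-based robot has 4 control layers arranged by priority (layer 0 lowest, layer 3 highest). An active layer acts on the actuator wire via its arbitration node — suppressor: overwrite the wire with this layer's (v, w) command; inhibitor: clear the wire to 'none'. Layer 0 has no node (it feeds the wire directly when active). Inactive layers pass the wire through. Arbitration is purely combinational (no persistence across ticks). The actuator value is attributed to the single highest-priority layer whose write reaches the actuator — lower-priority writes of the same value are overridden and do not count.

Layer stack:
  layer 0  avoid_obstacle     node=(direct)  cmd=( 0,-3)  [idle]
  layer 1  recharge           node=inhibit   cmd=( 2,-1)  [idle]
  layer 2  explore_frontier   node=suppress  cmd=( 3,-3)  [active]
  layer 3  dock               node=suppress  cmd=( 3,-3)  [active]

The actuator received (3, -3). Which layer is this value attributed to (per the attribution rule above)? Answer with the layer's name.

layer 0 (avoid_obstacle) idle — none
layer 1 (recharge) idle — unchanged: none
layer 2 (explore_frontier) active — suppresses: (3, -3)
layer 3 (dock) active — suppresses: (3, -3)
→ actuator (3, -3)
last writer: layer 3 = dock

dock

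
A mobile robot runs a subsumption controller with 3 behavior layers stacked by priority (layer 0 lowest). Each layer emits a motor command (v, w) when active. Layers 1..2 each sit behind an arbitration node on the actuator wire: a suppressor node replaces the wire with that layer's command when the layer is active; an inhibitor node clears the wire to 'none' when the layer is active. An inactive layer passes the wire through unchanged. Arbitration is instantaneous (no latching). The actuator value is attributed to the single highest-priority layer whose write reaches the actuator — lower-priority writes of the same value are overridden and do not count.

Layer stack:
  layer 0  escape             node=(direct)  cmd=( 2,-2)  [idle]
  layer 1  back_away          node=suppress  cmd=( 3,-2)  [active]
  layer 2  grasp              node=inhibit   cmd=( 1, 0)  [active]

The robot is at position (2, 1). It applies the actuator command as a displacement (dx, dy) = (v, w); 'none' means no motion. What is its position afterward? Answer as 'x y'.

2 1

[0] escape off; wire := none
[1] back_away on (suppress); wire := (3, -2)
[2] grasp on (inhibit); wire := none
output none
position: (2, 1) + none = (2, 1)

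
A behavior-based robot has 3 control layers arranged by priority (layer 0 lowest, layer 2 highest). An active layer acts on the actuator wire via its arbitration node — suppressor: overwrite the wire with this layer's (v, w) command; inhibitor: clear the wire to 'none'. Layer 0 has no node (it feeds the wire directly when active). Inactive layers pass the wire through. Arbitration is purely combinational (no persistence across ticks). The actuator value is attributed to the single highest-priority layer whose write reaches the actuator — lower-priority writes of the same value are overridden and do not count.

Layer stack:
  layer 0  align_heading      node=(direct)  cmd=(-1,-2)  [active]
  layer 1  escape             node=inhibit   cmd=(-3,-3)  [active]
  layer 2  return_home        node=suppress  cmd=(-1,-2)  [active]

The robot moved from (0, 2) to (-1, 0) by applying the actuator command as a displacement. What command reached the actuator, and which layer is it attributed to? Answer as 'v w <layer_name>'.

-1 -2 return_home

displacement = (-1, 0) − (0, 2) = (-1, -2)
layer 0 (align_heading) active — direct: (-1, -2)
layer 1 (escape) active — inhibits: none
layer 2 (return_home) active — suppresses: (-1, -2)
→ actuator (-1, -2) — from layer 2 (return_home)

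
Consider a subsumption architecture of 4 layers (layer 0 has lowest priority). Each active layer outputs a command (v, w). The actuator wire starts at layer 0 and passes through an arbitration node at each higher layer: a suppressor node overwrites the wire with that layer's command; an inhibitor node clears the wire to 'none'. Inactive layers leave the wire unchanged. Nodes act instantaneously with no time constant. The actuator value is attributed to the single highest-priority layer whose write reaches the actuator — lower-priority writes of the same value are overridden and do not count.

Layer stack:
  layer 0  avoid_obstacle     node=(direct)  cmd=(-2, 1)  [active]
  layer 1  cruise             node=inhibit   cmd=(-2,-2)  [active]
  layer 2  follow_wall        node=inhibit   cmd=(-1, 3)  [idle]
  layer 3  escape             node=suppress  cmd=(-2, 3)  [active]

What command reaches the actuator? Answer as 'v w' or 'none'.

-2 3

L0 avoid_obstacle: active, feeds wire = (-2, 1)
L1 cruise: active, inhibitor → wire = none
L2 follow_wall: idle → wire stays none
L3 escape: active, suppressor → wire = (-2, 3)
actuator = (-2, 3)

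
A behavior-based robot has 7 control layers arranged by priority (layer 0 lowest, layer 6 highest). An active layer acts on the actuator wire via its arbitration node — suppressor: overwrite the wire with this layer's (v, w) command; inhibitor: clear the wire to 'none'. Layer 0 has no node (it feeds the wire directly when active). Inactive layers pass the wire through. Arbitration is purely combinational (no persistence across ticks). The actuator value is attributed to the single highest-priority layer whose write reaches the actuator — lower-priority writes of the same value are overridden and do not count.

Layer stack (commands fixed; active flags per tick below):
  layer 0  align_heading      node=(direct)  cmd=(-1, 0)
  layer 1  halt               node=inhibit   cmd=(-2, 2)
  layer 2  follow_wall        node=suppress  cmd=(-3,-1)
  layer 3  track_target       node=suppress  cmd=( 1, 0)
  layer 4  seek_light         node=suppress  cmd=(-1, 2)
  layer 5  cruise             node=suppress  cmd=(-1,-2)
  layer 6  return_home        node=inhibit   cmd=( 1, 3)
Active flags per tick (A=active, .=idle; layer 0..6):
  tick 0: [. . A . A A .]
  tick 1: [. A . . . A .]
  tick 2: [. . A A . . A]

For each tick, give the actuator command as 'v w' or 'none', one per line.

tick 0:
  L0 align_heading: idle → wire = none
  L1 halt: idle → wire stays none
  L2 follow_wall: active, suppressor → wire = (-3, -1)
  L3 track_target: idle → wire stays (-3, -1)
  L4 seek_light: active, suppressor → wire = (-1, 2)
  L5 cruise: active, suppressor → wire = (-1, -2)
  L6 return_home: idle → wire stays (-1, -2)
  actuator = (-1, -2)
tick 1:
  L0 align_heading: idle → wire = none
  L1 halt: active, inhibitor → wire = none
  L2 follow_wall: idle → wire stays none
  L3 track_target: idle → wire stays none
  L4 seek_light: idle → wire stays none
  L5 cruise: active, suppressor → wire = (-1, -2)
  L6 return_home: idle → wire stays (-1, -2)
  actuator = (-1, -2)
tick 2:
  L0 align_heading: idle → wire = none
  L1 halt: idle → wire stays none
  L2 follow_wall: active, suppressor → wire = (-3, -1)
  L3 track_target: active, suppressor → wire = (1, 0)
  L4 seek_light: idle → wire stays (1, 0)
  L5 cruise: idle → wire stays (1, 0)
  L6 return_home: active, inhibitor → wire = none
  actuator = none

-1 -2
-1 -2
none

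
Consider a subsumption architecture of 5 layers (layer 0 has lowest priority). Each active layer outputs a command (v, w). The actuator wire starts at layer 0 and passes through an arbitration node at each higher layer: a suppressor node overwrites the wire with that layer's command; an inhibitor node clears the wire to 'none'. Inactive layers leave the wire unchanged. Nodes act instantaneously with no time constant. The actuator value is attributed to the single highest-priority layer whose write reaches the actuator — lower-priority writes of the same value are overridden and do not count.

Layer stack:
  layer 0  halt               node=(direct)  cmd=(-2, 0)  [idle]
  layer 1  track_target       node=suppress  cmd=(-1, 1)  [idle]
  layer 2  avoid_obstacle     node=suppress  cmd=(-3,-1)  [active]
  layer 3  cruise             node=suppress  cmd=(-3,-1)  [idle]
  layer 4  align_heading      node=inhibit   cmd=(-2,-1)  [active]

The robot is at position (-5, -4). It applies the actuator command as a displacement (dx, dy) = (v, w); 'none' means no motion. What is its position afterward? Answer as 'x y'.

L0 halt: idle → wire = none
L1 track_target: idle → wire stays none
L2 avoid_obstacle: active, suppressor → wire = (-3, -1)
L3 cruise: idle → wire stays (-3, -1)
L4 align_heading: active, inhibitor → wire = none
actuator = none
position: (-5, -4) + none = (-5, -4)

-5 -4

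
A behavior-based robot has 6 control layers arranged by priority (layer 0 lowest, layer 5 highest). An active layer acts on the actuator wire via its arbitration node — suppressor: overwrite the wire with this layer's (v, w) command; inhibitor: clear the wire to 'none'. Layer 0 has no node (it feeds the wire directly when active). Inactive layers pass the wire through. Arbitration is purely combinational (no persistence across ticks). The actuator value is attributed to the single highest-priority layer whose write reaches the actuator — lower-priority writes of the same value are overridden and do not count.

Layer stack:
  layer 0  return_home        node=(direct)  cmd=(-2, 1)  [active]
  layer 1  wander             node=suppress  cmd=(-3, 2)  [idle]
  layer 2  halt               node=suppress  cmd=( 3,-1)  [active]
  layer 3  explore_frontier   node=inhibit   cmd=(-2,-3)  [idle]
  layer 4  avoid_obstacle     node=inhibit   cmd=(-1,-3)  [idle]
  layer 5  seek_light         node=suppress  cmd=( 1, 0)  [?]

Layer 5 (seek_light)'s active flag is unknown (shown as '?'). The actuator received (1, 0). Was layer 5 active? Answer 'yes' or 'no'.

If layer 5 is active=yes:
  actuator would be (1, 0)
If layer 5 is active=no:
  actuator would be (3, -1)
Observed (1, 0), so layer 5 was active.

yes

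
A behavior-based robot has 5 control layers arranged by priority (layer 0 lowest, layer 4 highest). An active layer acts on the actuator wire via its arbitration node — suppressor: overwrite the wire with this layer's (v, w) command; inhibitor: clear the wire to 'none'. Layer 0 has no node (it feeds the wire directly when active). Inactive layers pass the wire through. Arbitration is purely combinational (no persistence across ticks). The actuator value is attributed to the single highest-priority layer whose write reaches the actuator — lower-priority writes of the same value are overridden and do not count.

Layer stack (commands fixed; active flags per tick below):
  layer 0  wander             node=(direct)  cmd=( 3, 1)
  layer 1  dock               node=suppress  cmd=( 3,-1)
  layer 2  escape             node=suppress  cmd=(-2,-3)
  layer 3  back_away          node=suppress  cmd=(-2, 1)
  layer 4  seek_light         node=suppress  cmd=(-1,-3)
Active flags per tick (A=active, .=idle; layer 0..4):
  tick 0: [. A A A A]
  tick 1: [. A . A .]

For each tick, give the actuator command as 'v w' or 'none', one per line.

-1 -3
-2 1

tick 0:
  [0] wander off; wire := none
  [1] dock on (suppress); wire := (3, -1)
  [2] escape on (suppress); wire := (-2, -3)
  [3] back_away on (suppress); wire := (-2, 1)
  [4] seek_light on (suppress); wire := (-1, -3)
  output (-1, -3)
tick 1:
  [0] wander off; wire := none
  [1] dock on (suppress); wire := (3, -1)
  [2] escape off; pass (3, -1)
  [3] back_away on (suppress); wire := (-2, 1)
  [4] seek_light off; pass (-2, 1)
  output (-2, 1)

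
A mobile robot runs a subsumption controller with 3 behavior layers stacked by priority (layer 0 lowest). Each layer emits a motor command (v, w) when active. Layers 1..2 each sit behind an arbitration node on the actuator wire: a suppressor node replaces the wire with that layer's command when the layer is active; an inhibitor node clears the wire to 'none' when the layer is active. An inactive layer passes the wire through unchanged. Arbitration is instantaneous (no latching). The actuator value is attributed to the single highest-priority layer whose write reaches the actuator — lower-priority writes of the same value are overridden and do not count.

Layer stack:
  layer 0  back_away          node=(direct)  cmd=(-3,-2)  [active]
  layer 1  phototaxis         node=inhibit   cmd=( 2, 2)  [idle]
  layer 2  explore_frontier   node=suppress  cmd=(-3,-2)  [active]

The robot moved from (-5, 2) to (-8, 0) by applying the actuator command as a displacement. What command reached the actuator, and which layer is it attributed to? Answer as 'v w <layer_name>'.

-3 -2 explore_frontier

displacement = (-8, 0) − (-5, 2) = (-3, -2)
layer 0 (back_away) active — direct: (-3, -2)
layer 1 (phototaxis) idle — unchanged: (-3, -2)
layer 2 (explore_frontier) active — suppresses: (-3, -2)
→ actuator (-3, -2) — from layer 2 (explore_frontier)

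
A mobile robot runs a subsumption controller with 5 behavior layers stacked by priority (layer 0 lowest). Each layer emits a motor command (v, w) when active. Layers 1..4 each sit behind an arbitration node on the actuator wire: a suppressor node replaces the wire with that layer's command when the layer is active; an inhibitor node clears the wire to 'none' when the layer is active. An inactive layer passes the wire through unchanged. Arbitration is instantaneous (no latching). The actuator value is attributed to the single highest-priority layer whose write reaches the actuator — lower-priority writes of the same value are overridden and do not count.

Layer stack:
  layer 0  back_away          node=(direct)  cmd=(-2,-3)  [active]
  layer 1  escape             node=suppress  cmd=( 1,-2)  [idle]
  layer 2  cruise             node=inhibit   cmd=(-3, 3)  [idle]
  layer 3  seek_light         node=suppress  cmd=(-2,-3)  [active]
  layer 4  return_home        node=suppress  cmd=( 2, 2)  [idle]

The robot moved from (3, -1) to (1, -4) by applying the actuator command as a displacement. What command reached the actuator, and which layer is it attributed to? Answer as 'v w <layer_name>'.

-2 -3 seek_light

displacement = (1, -4) − (3, -1) = (-2, -3)
layer 0 (back_away) active — direct: (-2, -3)
layer 1 (escape) idle — unchanged: (-2, -3)
layer 2 (cruise) idle — unchanged: (-2, -3)
layer 3 (seek_light) active — suppresses: (-2, -3)
layer 4 (return_home) idle — unchanged: (-2, -3)
→ actuator (-2, -3) — from layer 3 (seek_light)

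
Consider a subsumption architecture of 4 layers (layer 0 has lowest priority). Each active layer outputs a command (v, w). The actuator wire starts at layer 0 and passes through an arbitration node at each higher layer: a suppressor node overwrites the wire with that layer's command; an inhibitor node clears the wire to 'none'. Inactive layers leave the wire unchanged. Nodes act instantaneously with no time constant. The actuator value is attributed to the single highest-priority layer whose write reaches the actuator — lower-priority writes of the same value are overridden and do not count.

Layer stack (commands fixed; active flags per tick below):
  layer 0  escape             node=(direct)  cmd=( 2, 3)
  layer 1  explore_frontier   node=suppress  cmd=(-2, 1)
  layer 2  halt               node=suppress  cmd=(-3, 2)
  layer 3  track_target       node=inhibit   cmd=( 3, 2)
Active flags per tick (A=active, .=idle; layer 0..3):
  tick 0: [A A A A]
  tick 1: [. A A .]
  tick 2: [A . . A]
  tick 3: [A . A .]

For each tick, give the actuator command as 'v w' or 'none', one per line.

tick 0:
  [0] escape on; wire := (2, 3)
  [1] explore_frontier on (suppress); wire := (-2, 1)
  [2] halt on (suppress); wire := (-3, 2)
  [3] track_target on (inhibit); wire := none
  output none
tick 1:
  [0] escape off; wire := none
  [1] explore_frontier on (suppress); wire := (-2, 1)
  [2] halt on (suppress); wire := (-3, 2)
  [3] track_target off; pass (-3, 2)
  output (-3, 2)
tick 2:
  [0] escape on; wire := (2, 3)
  [1] explore_frontier off; pass (2, 3)
  [2] halt off; pass (2, 3)
  [3] track_target on (inhibit); wire := none
  output none
tick 3:
  [0] escape on; wire := (2, 3)
  [1] explore_frontier off; pass (2, 3)
  [2] halt on (suppress); wire := (-3, 2)
  [3] track_target off; pass (-3, 2)
  output (-3, 2)

none
-3 2
none
-3 2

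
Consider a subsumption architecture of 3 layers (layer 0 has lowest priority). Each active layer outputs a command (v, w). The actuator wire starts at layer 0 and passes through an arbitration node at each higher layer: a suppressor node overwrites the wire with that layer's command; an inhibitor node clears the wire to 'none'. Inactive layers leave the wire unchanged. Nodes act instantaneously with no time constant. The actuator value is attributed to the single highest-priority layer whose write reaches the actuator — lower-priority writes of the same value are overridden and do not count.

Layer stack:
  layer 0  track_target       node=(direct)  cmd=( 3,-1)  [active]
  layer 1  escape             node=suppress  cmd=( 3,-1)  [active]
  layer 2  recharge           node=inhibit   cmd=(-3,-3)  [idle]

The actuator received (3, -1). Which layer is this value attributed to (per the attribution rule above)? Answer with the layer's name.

L0 track_target: active, feeds wire = (3, -1)
L1 escape: active, suppressor → wire = (3, -1)
L2 recharge: idle → wire stays (3, -1)
actuator = (3, -1)
last writer: layer 1 = escape

escape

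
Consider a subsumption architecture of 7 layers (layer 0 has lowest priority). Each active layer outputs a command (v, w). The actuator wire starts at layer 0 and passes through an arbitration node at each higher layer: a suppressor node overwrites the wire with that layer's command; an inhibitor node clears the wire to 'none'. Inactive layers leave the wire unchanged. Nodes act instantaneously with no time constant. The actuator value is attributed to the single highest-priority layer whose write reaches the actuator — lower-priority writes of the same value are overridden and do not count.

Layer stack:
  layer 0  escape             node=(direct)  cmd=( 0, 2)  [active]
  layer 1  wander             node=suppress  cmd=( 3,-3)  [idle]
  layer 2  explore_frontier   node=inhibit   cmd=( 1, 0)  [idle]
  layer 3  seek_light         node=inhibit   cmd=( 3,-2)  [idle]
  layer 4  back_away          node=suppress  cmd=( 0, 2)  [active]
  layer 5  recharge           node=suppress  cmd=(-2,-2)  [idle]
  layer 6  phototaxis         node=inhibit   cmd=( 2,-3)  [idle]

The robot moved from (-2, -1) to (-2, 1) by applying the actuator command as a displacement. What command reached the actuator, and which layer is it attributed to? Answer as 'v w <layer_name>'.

displacement = (-2, 1) − (-2, -1) = (0, 2)
L0 escape: active, feeds wire = (0, 2)
L1 wander: idle → wire stays (0, 2)
L2 explore_frontier: idle → wire stays (0, 2)
L3 seek_light: idle → wire stays (0, 2)
L4 back_away: active, suppressor → wire = (0, 2)
L5 recharge: idle → wire stays (0, 2)
L6 phototaxis: idle → wire stays (0, 2)
actuator = (0, 2) — from layer 4 (back_away)

0 2 back_away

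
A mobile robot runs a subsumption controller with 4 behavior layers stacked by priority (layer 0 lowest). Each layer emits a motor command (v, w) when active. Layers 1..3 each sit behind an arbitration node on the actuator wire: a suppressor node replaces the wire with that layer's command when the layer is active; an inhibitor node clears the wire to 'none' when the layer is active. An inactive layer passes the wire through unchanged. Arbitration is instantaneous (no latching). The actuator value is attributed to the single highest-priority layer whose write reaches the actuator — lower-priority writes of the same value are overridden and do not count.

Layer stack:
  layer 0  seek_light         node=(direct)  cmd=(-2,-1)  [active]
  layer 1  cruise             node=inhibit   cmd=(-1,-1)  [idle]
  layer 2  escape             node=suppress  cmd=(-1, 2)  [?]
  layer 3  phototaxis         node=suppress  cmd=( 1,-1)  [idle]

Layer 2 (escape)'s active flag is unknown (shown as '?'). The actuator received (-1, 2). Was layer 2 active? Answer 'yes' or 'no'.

yes

If layer 2 is active=yes:
  actuator would be (-1, 2)
If layer 2 is active=no:
  actuator would be (-2, -1)
Observed (-1, 2), so layer 2 was active.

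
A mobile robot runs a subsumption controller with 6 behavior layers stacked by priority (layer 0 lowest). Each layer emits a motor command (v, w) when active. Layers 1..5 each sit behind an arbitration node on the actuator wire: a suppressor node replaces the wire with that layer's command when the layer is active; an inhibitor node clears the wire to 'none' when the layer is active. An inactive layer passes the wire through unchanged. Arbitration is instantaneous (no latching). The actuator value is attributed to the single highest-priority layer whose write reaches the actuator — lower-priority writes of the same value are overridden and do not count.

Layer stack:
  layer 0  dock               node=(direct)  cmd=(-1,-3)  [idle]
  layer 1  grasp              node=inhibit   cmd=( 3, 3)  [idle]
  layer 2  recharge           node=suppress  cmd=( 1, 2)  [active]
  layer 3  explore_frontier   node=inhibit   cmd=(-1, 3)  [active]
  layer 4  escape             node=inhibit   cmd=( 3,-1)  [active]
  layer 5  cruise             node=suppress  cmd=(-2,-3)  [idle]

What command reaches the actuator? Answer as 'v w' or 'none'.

none

[0] dock off; wire := none
[1] grasp off; pass none
[2] recharge on (suppress); wire := (1, 2)
[3] explore_frontier on (inhibit); wire := none
[4] escape on (inhibit); wire := none
[5] cruise off; pass none
output none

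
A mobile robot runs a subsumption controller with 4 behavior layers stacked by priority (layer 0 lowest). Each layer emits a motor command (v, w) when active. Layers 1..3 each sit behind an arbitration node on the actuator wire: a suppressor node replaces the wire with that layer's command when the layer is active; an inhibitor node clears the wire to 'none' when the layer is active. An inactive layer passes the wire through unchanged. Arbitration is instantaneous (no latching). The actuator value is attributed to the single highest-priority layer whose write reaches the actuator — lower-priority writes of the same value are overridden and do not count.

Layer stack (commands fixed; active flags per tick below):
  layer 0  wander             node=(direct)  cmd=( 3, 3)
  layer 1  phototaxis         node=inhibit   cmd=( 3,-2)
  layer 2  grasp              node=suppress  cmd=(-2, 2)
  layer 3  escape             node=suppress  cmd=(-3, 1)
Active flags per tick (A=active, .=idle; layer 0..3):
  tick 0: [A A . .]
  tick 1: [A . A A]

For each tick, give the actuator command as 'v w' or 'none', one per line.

none
-3 1

tick 0:
  [0] wander on; wire := (3, 3)
  [1] phototaxis on (inhibit); wire := none
  [2] grasp off; pass none
  [3] escape off; pass none
  output none
tick 1:
  [0] wander on; wire := (3, 3)
  [1] phototaxis off; pass (3, 3)
  [2] grasp on (suppress); wire := (-2, 2)
  [3] escape on (suppress); wire := (-3, 1)
  output (-3, 1)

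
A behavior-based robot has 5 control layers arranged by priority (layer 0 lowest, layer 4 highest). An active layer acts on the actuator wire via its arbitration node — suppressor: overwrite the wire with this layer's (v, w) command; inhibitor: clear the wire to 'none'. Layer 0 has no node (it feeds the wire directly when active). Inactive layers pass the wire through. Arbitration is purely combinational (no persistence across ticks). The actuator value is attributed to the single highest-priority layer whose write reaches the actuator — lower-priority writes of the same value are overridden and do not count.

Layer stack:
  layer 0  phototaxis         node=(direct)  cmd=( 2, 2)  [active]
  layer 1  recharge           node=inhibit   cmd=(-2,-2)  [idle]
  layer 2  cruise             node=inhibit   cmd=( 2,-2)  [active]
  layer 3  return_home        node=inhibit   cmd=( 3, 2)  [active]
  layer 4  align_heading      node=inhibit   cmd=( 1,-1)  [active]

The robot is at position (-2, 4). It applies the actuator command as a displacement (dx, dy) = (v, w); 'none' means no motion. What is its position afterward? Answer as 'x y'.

L0 phototaxis: active, feeds wire = (2, 2)
L1 recharge: idle → wire stays (2, 2)
L2 cruise: active, inhibitor → wire = none
L3 return_home: active, inhibitor → wire = none
L4 align_heading: active, inhibitor → wire = none
actuator = none
position: (-2, 4) + none = (-2, 4)

-2 4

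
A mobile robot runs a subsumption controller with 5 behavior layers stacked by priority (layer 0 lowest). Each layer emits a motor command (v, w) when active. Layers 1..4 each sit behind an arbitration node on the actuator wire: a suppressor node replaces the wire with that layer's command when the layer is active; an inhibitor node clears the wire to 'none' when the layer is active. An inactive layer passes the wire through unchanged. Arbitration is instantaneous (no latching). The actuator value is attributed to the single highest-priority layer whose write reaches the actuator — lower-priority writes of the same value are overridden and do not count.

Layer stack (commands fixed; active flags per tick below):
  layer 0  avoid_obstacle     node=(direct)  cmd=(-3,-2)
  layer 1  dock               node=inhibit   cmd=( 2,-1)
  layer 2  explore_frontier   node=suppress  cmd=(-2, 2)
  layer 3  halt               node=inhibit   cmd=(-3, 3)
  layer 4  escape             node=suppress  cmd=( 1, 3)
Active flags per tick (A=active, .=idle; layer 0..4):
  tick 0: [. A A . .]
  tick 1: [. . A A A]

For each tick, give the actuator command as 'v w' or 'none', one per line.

-2 2
1 3

tick 0:
  layer 0 (avoid_obstacle) idle — none
  layer 1 (dock) active — inhibits: none
  layer 2 (explore_frontier) active — suppresses: (-2, 2)
  layer 3 (halt) idle — unchanged: (-2, 2)
  layer 4 (escape) idle — unchanged: (-2, 2)
  → actuator (-2, 2)
tick 1:
  layer 0 (avoid_obstacle) idle — none
  layer 1 (dock) idle — unchanged: none
  layer 2 (explore_frontier) active — suppresses: (-2, 2)
  layer 3 (halt) active — inhibits: none
  layer 4 (escape) active — suppresses: (1, 3)
  → actuator (1, 3)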